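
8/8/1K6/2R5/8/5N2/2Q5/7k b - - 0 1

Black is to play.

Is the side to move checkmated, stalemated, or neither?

stalemate

Black to move; black king on h1.
In check: no.
King squares — g1: attacked by Nf3; g2: attacked by Qc2; h2: attacked by Qc2.
Legal moves for Black: none.
Not in check and no legal moves → stalemate.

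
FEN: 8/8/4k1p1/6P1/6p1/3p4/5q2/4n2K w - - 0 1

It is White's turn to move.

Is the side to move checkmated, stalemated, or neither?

stalemate

White to move; white king on h1.
In check: no.
King squares — g1: attacked by Qf2; g2: attacked by Ne1; h2: attacked by Qf2.
Legal moves for White: none.
Not in check and no legal moves → stalemate.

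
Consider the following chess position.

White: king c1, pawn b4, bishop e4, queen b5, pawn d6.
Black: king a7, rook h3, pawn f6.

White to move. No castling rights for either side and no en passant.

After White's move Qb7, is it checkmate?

After Qb7: black king on a7; in check: yes, from the white queen on b7.
King squares — a6: attacked by Qb7; b6: attacked by Qb7; b7: attacked by Be4; a8: attacked by Qb7; b8: attacked by Qb7.
Black has no legal moves → checkmate.

yes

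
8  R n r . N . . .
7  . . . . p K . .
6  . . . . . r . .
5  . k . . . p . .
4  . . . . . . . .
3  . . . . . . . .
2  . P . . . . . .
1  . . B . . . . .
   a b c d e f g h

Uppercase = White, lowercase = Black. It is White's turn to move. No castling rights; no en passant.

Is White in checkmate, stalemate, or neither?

neither

White to move; white king on f7.
In check: yes, from the black rook on f6.
Legal moves for White: Kg8, Kg7, Kxe7, Nxf6.
White is in check but has 4 legal moves → neither.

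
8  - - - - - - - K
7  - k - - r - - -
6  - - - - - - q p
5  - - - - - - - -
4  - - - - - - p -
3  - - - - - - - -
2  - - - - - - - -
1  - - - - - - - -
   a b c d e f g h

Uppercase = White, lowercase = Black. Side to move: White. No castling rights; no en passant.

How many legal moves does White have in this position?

0

White to move; king on h8.
In check: no.
Legal moves: none.
Count: 0.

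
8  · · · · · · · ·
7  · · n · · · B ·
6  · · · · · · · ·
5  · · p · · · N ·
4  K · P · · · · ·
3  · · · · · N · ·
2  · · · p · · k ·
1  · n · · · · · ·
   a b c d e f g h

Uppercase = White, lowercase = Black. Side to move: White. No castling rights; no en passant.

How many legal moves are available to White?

23

White to move; king on a4.
In check: no.
Legal moves: Bh8, Bf8, Bh6, Bf6, Be5, Bd4, Bc3, Bb2, Ba1, Nh7, Nf7, Ne6, Ne4, Nh3, Ka5, Kb3, Ne5, Nh4+, Nd4, Nh2, Nxd2, Ng1, Ne1+.
Count: 23.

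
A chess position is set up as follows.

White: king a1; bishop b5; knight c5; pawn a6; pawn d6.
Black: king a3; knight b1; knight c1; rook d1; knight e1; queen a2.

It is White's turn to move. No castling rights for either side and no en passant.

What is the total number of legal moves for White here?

White to move; king on a1.
In check: yes, from the black queen on a2.
Legal moves: none.
Count: 0.

0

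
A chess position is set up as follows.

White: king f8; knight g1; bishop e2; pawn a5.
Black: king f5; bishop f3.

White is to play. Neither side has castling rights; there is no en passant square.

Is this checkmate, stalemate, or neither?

neither

White to move; white king on f8.
In check: no.
Legal moves for White: Kg8, Ke8, Kg7, Kf7, Ke7, Ba6, Bb5, Bc4, Bxf3, Bd3+, Bf1, Bd1, Nh3, Nxf3, a6.
White has 15 legal moves and is not in check → neither.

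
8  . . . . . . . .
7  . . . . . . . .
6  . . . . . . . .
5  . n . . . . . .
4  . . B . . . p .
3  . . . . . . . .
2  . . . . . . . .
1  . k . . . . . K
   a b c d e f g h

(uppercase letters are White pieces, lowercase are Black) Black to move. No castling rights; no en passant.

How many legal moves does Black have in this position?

11

Black to move; king on b1.
In check: no.
Legal moves: Nc7, Na7, Nd6, Nd4, Nc3, Na3, Kc2, Kb2, Kc1, Ka1, g3.
Count: 11.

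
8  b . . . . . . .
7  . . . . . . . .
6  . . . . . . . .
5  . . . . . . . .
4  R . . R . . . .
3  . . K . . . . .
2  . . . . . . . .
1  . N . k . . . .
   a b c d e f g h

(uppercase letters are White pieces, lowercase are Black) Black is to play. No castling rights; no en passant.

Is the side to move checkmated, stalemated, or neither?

neither

Black to move; black king on d1.
In check: yes, from the white rook on d4.
Legal moves for Black: Ke2, Ke1, Kc1.
Black is in check but has 3 legal moves → neither.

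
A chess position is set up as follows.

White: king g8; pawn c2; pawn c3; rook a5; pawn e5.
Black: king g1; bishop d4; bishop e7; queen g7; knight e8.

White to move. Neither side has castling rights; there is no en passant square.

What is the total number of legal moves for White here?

0

White to move; king on g8.
In check: yes, from the black queen on g7.
Legal moves: none.
Count: 0.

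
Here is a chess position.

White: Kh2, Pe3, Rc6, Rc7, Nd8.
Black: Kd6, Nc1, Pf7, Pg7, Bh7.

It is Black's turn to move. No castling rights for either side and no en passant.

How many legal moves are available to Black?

2

Black to move; king on d6.
In check: yes, from the white rook on c6.
Legal moves: Ke5, Kd5.
Count: 2.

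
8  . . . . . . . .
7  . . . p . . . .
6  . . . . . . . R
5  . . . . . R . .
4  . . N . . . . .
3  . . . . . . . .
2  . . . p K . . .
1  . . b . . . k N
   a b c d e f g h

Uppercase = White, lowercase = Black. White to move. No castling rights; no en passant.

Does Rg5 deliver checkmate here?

After Rg5: black king on g1; in check: yes, from the white rook on g5.
King squares — f1: attacked by Ke2; h1: attacked by Rh6; f2: attacked by Nh1; g2: attacked by Rg5; h2: attacked by Rh6.
Black has no legal moves → checkmate.

yes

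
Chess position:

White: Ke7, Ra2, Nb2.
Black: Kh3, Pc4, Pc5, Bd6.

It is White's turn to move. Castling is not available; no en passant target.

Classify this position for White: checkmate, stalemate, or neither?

neither

White to move; white king on e7.
In check: yes, from the black bishop on d6.
Legal moves for White: Ke8, Kd8, Kf7, Kd7, Kf6, Ke6, Kxd6.
White is in check but has 7 legal moves → neither.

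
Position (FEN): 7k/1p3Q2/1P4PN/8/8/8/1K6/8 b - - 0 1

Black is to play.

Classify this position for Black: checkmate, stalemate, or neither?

Black to move; black king on h8.
In check: no.
King squares — g7: attacked by Qf7; h7: attacked by Pg6; g8: attacked by Nh6.
Legal moves for Black: none.
Not in check and no legal moves → stalemate.

stalemate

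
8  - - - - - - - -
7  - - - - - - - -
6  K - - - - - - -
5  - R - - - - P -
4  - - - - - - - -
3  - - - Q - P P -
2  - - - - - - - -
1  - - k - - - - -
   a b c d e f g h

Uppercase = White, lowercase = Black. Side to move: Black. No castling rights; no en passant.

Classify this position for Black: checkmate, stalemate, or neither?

Black to move; black king on c1.
In check: no.
King squares — b1: attacked by Qd3; d1: attacked by Qd3; b2: attacked by Rb5; c2: attacked by Qd3; d2: attacked by Qd3.
Legal moves for Black: none.
Not in check and no legal moves → stalemate.

stalemate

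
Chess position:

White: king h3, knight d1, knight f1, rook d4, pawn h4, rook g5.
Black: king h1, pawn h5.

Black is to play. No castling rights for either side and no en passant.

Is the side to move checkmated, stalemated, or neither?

Black to move; black king on h1.
In check: no.
King squares — g1: attacked by Rg5; g2: attacked by Kh3; h2: attacked by Nf1.
Legal moves for Black: none.
Not in check and no legal moves → stalemate.

stalemate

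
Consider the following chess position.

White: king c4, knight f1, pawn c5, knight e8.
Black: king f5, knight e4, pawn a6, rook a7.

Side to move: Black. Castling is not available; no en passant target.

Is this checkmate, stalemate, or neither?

Black to move; black king on f5.
In check: no.
Legal moves for Black include: Ra8, Rh7, Rg7, Rf7, Re7, Rd7, Rc7, Rb7, Kg6, Ke6, Kg5, Ke5, Kg4, Kf4, Nf6, Nd6+, Ng5, Nxc5, ... (list truncated; more exist).
Black has legal moves and is not in check → neither.

neither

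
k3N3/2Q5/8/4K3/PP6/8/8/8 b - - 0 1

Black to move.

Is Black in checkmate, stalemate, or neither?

Black to move; black king on a8.
In check: no.
King squares — a7: attacked by Qc7; b7: attacked by Qc7; b8: attacked by Qc7.
Legal moves for Black: none.
Not in check and no legal moves → stalemate.

stalemate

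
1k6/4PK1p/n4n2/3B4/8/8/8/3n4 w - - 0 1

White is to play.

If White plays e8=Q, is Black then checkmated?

no

After e8=Q: black king on b8; in check: yes, from the white queen on e8.
Black has 3 legal replies: Kc7, Ka7, Nxe8.
In check but a legal move exists → not checkmate.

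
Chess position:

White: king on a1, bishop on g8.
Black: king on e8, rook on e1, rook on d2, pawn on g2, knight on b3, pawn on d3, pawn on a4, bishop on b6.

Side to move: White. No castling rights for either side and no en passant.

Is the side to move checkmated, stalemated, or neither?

White to move; white king on a1.
In check: yes, from the black rook on e1 and the black knight on b3.
King squares — b1: attacked by Re1; a2: attacked by Rd2; b2: attacked by Rd2.
Legal moves for White: none.
In check with no legal moves → checkmate.

checkmate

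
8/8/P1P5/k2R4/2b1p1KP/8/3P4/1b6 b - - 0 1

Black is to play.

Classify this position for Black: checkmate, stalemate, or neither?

neither

Black to move; black king on a5.
In check: yes, from the white rook on d5.
King squares — a4: available; b4: available; b5: attacked by Rd5; a6: available; b6: available.
Legal moves for Black: Kb6, Kxa6, Kb4, Ka4, Bxd5, Bb5.
Black is in check but has 6 legal moves → neither.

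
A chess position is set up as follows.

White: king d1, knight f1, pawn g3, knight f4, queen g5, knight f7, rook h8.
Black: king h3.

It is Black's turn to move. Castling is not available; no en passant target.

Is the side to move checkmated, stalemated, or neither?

checkmate

Black to move; black king on h3.
In check: yes, from the white knight on f4 and the white rook on h8.
King squares — g2: attacked by Nf4; h2: attacked by Nf1; g3: attacked by Nf1; g4: attacked by Qg5; h4: attacked by Pg3.
Legal moves for Black: none.
In check with no legal moves → checkmate.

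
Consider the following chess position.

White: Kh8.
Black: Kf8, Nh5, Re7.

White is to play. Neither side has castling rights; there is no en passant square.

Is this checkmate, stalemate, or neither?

stalemate

White to move; white king on h8.
In check: no.
King squares — g7: attacked by Nh5; h7: attacked by Re7; g8: attacked by Kf8.
Legal moves for White: none.
Not in check and no legal moves → stalemate.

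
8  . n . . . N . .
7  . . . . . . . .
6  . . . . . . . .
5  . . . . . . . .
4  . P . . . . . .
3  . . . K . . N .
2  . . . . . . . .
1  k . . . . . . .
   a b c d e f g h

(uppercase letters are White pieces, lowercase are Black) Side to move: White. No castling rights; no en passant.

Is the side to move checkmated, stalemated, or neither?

neither

White to move; white king on d3.
In check: no.
Legal moves for White include: Nh7, Nd7, Ng6, Ne6, Nh5, Nf5, Ne4, Ne2, Nh1, Nf1, Ke4, Kd4, Kc4, Ke3, Kc3, Ke2, Kd2, Kc2, ... (list truncated; more exist).
White has legal moves and is not in check → neither.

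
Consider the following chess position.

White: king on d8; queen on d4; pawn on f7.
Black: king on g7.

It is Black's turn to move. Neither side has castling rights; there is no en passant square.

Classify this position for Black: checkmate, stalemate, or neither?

neither

Black to move; black king on g7.
In check: yes, from the white queen on d4.
Legal moves for Black: Kf8, Kh7, Kxf7, Kh6, Kg6.
Black is in check but has 5 legal moves → neither.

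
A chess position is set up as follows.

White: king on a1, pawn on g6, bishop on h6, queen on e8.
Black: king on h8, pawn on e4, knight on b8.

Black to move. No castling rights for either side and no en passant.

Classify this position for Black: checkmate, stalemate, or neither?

Black to move; black king on h8.
In check: yes, from the white queen on e8.
King squares — g7: attacked by Bh6; h7: attacked by Pg6; g8: attacked by Qe8.
Legal moves for Black: none.
In check with no legal moves → checkmate.

checkmate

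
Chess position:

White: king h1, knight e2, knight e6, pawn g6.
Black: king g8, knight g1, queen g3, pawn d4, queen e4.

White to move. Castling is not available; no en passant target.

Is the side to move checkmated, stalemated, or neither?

checkmate

White to move; white king on h1.
In check: yes, from the black queen on e4.
King squares — g1: attacked by Qg3; g2: attacked by Qg3; h2: attacked by Qg3.
Legal moves for White: none.
In check with no legal moves → checkmate.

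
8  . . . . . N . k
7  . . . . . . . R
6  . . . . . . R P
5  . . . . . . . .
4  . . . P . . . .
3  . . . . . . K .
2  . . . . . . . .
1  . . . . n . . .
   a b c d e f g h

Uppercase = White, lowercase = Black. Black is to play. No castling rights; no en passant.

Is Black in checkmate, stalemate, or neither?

Black to move; black king on h8.
In check: yes, from the white rook on h7.
King squares — g7: attacked by Rg6; h7: attacked by Nf8; g8: attacked by Rg6.
Legal moves for Black: none.
In check with no legal moves → checkmate.

checkmate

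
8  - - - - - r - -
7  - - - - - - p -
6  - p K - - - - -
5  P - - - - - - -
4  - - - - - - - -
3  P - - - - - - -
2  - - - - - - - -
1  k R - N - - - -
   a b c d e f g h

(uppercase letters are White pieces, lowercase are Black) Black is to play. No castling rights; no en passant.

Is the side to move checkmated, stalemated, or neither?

neither

Black to move; black king on a1.
In check: yes, from the white rook on b1.
King squares — b1: available; a2: available; b2: attacked by Rb1.
Legal moves for Black: Ka2, Kxb1.
Black is in check but has 2 legal moves → neither.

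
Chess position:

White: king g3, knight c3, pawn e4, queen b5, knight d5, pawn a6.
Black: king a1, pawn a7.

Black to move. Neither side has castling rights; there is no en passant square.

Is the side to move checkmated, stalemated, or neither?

Black to move; black king on a1.
In check: no.
King squares — b1: attacked by Nc3; a2: attacked by Nc3; b2: attacked by Qb5.
Legal moves for Black: none.
Not in check and no legal moves → stalemate.

stalemate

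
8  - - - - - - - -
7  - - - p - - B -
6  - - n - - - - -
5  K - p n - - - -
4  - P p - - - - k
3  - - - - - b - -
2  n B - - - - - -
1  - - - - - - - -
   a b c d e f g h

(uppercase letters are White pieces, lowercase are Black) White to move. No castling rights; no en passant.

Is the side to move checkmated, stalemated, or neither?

neither

White to move; white king on a5.
In check: yes, from the black knight on c6.
King squares — a4: available; b4: own pawn; b5: available; a6: available; b6: attacked by Nd5.
Legal moves for White: Ka6, Kb5, Ka4.
White is in check but has 3 legal moves → neither.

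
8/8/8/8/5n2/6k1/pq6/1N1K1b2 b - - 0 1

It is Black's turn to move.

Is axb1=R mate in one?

yes

After axb1=R: white king on d1; in check: yes, from the black rook on b1.
King squares — c1: attacked by Rb1; e1: attacked by Rb1; c2: attacked by Qb2; d2: attacked by Qb2; e2: attacked by Bf1.
White has no legal moves → checkmate.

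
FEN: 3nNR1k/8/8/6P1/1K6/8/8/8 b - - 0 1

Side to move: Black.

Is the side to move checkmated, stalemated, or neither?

Black to move; black king on h8.
In check: yes, from the white rook on f8.
Legal moves for Black: Kh7.
Black is in check but has 1 legal move → neither.

neither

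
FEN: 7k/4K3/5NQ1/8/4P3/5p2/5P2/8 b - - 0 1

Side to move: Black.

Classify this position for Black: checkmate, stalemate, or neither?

stalemate

Black to move; black king on h8.
In check: no.
King squares — g7: attacked by Qg6; h7: attacked by Nf6; g8: attacked by Nf6.
Legal moves for Black: none.
Not in check and no legal moves → stalemate.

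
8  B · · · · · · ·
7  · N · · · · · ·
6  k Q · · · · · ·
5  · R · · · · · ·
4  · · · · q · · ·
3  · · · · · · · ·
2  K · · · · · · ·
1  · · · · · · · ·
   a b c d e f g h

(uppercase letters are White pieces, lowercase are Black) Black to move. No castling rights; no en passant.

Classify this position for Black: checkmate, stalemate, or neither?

Black to move; black king on a6.
In check: yes, from the white queen on b6.
King squares — a5: attacked by Rb5; b5: attacked by Qb6; b6: attacked by Rb5; a7: attacked by Qb6; b7: attacked by Qb6.
Legal moves for Black: none.
In check with no legal moves → checkmate.

checkmate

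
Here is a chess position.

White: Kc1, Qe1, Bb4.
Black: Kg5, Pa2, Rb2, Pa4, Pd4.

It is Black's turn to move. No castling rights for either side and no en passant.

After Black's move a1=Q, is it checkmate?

After a1=Q: white king on c1; in check: yes, from the black queen on a1.
King squares — b1: attacked by Qa1; d1: attacked by Qa1; b2: attacked by Qa1; c2: attacked by Rb2; d2: attacked by Rb2.
White has no legal moves → checkmate.

yes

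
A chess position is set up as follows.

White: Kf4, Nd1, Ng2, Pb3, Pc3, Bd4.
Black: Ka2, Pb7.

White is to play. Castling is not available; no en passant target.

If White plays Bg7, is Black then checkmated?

no

After Bg7: black king on a2; in check: no.
Black is not in check, so this cannot be checkmate.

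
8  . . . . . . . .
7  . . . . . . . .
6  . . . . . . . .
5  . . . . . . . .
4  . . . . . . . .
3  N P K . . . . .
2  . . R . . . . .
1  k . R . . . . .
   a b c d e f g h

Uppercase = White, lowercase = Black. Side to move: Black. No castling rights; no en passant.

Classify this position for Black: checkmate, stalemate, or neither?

Black to move; black king on a1.
In check: yes, from the white rook on c1.
King squares — b1: attacked by Rc1; a2: attacked by Rc2; b2: attacked by Rc2.
Legal moves for Black: none.
In check with no legal moves → checkmate.

checkmate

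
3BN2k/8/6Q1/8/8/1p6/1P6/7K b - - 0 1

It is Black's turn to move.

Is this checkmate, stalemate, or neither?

stalemate

Black to move; black king on h8.
In check: no.
King squares — g7: attacked by Qg6; h7: attacked by Qg6; g8: attacked by Qg6.
Legal moves for Black: none.
Not in check and no legal moves → stalemate.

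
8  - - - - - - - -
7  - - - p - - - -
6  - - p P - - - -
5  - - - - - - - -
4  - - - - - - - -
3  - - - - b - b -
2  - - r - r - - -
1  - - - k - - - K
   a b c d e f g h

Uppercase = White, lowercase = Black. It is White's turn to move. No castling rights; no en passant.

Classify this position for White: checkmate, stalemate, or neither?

White to move; white king on h1.
In check: no.
King squares — g1: attacked by Be3; g2: attacked by Re2; h2: attacked by Re2.
Legal moves for White: none.
Not in check and no legal moves → stalemate.

stalemate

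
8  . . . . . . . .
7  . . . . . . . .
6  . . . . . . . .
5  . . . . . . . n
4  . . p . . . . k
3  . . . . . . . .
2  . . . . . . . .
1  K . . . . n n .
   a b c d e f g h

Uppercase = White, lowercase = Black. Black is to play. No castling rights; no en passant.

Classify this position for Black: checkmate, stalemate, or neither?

Black to move; black king on h4.
In check: no.
Legal moves for Black: Ng7, Nf6, Nf4, Nhg3, Kg5, Kg4, Kh3, Kg3, Nh3, Nf3, Ne2, Nfg3, Ne3, Nh2, Nd2, c3.
Black has 16 legal moves and is not in check → neither.

neither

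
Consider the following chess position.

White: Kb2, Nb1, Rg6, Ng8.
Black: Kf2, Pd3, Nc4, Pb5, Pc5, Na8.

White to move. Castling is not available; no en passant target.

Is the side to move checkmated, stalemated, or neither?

White to move; white king on b2.
In check: yes, from the black knight on c4.
Legal moves for White: Kc3, Kb3, Ka2, Kc1, Ka1.
White is in check but has 5 legal moves → neither.

neither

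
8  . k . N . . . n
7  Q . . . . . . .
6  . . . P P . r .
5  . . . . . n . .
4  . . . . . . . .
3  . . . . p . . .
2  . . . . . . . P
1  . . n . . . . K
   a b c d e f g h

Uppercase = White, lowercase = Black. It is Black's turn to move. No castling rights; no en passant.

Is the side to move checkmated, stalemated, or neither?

Black to move; black king on b8.
In check: yes, from the white queen on a7.
King squares — a7: available; b7: attacked by Qa7; c7: attacked by Pd6; a8: attacked by Qa7; c8: available.
Legal moves for Black: Kc8, Kxa7.
Black is in check but has 2 legal moves → neither.

neither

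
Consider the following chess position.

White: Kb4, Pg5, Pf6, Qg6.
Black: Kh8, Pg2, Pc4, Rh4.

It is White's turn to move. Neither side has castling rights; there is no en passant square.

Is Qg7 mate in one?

yes

After Qg7: black king on h8; in check: yes, from the white queen on g7.
King squares — g7: attacked by Pf6; h7: attacked by Qg7; g8: attacked by Qg7.
Black has no legal moves → checkmate.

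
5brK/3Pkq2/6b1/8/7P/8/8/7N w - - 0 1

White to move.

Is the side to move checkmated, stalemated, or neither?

White to move; white king on h8.
In check: yes, from the black rook on g8.
King squares — g7: attacked by Qf7; h7: attacked by Bg6; g8: attacked by Qf7.
Legal moves for White: none.
In check with no legal moves → checkmate.

checkmate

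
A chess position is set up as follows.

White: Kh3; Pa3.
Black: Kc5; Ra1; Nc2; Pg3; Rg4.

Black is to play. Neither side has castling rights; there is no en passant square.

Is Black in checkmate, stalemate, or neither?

Black to move; black king on c5.
In check: no.
Legal moves for Black include: Kd6, Kc6, Kb6, Kd5, Kb5, Kd4, Kc4, Rg8, Rg7, Rg6, Rg5, Rh4+, Rf4, Re4, Rd4, Rc4, Rb4, Ra4, ... (list truncated; more exist).
Black has legal moves and is not in check → neither.

neither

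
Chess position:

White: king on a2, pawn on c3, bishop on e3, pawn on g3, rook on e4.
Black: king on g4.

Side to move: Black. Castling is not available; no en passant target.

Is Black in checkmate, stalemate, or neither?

Black to move; black king on g4.
In check: yes, from the white rook on e4.
King squares — f3: available; g3: available; h3: available; f4: attacked by Be3; h4: attacked by Pg3; f5: available; g5: attacked by Be3; h5: available.
Legal moves for Black: Kh5, Kf5, Kh3, Kxg3, Kf3.
Black is in check but has 5 legal moves → neither.

neither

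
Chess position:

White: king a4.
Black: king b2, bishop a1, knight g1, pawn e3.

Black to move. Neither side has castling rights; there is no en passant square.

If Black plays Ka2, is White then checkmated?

no

After Ka2: white king on a4; in check: no.
White is not in check, so this cannot be checkmate.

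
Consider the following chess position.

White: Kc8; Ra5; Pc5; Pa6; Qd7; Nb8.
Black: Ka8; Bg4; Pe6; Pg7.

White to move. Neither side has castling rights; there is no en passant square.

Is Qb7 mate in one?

yes

After Qb7: black king on a8; in check: yes, from the white queen on b7.
King squares — a7: attacked by Qb7; b7: attacked by Pa6; b8: attacked by Qb7.
Black has no legal moves → checkmate.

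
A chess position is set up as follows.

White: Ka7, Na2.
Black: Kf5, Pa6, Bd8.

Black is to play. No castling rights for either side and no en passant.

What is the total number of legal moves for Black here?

16

Black to move; king on f5.
In check: no.
Legal moves: Be7, Bc7, Bf6, Bb6+, Bg5, Ba5, Bh4, Kg6, Kf6, Ke6, Kg5, Ke5, Kg4, Kf4, Ke4, a5.
Count: 16.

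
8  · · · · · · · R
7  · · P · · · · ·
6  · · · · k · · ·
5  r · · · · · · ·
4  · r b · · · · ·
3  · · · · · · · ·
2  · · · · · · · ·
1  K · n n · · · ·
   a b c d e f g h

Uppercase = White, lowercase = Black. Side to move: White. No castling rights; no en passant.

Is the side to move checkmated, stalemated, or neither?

checkmate

White to move; white king on a1.
In check: yes, from the black rook on a5.
King squares — b1: attacked by Rb4; a2: attacked by Nc1; b2: attacked by Nd1.
Legal moves for White: none.
In check with no legal moves → checkmate.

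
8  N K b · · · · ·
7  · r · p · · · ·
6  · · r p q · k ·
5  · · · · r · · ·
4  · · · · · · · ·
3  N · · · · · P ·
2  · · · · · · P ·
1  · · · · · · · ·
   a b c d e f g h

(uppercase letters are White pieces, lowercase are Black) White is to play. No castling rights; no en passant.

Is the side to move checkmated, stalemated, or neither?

White to move; white king on b8.
In check: yes, from the black rook on b7.
King squares — a7: attacked by Rb7; b7: attacked by Bc8; c7: attacked by Rc6; a8: own knight; c8: attacked by Rc6.
Legal moves for White: none.
In check with no legal moves → checkmate.

checkmate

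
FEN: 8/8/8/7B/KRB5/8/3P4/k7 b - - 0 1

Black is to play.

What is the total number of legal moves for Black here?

Black to move; king on a1.
In check: no.
Legal moves: none.
Count: 0.

0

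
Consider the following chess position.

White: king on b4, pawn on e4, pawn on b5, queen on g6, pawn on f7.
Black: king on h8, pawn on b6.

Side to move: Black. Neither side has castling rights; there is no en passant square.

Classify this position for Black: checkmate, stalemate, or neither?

stalemate

Black to move; black king on h8.
In check: no.
King squares — g7: attacked by Qg6; h7: attacked by Qg6; g8: attacked by Qg6.
Legal moves for Black: none.
Not in check and no legal moves → stalemate.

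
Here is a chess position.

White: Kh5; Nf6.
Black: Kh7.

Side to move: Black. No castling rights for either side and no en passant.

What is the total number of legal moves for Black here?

Black to move; king on h7.
In check: yes, from the white knight on f6.
Legal moves: Kh8, Kg7.
Count: 2.

2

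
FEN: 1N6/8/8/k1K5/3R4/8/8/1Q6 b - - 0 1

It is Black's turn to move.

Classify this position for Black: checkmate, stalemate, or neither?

stalemate

Black to move; black king on a5.
In check: no.
King squares — a4: attacked by Rd4; b4: attacked by Qb1; b5: attacked by Qb1; a6: attacked by Nb8; b6: attacked by Qb1.
Legal moves for Black: none.
Not in check and no legal moves → stalemate.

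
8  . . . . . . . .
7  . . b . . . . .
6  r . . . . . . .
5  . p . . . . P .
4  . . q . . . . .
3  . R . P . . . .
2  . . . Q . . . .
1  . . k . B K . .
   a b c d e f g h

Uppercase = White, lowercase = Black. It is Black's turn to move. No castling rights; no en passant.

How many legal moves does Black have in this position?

0

Black to move; king on c1.
In check: yes, from the white queen on d2.
Legal moves: none.
Count: 0.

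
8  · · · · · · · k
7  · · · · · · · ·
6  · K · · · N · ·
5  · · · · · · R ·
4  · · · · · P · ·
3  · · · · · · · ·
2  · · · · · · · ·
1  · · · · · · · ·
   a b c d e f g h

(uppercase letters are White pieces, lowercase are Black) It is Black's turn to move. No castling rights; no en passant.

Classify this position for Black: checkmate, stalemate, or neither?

Black to move; black king on h8.
In check: no.
King squares — g7: attacked by Rg5; h7: attacked by Nf6; g8: attacked by Rg5.
Legal moves for Black: none.
Not in check and no legal moves → stalemate.

stalemate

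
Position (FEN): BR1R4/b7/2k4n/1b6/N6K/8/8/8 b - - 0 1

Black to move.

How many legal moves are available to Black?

1

Black to move; king on c6.
In check: yes, from the white bishop on a8.
Legal moves: Kc7.
Count: 1.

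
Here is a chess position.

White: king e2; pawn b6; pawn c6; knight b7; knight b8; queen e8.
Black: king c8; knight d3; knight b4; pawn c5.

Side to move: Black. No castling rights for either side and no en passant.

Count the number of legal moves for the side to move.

Black to move; king on c8.
In check: yes, from the white queen on e8.
Legal moves: none.
Count: 0.

0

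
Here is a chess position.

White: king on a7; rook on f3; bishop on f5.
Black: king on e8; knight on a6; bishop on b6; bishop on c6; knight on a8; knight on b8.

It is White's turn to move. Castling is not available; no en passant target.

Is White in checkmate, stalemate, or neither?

White to move; white king on a7.
In check: yes, from the black bishop on b6.
King squares — a6: attacked by Nb8; b6: attacked by Na8; b7: attacked by Bc6; a8: attacked by Bc6; b8: attacked by Na6.
Legal moves for White: none.
In check with no legal moves → checkmate.

checkmate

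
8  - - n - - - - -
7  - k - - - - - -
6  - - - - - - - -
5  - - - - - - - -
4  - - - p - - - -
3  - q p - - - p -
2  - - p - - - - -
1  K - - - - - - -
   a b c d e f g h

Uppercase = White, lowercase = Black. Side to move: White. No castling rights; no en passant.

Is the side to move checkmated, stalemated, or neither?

stalemate

White to move; white king on a1.
In check: no.
King squares — b1: attacked by Pc2; a2: attacked by Qb3; b2: attacked by Qb3.
Legal moves for White: none.
Not in check and no legal moves → stalemate.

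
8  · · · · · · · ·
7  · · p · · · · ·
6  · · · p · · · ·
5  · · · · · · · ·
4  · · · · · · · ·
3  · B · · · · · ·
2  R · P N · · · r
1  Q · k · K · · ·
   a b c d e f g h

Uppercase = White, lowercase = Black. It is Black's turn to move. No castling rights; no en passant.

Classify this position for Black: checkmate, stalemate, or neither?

Black to move; black king on c1.
In check: yes, from the white queen on a1.
King squares — b1: attacked by Qa1; d1: attacked by Qa1; b2: attacked by Qa1; c2: attacked by Ra2; d2: attacked by Ke1.
Legal moves for Black: none.
In check with no legal moves → checkmate.

checkmate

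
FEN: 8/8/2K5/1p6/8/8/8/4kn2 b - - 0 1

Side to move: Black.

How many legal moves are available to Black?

9

Black to move; king on e1.
In check: no.
Legal moves: Ng3, Ne3, Nh2, Nd2, Kf2, Ke2, Kd2, Kd1, b4.
Count: 9.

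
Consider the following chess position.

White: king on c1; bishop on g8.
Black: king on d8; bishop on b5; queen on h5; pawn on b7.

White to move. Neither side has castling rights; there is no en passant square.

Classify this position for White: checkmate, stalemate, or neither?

neither

White to move; white king on c1.
In check: no.
Legal moves for White: Bh7, Bf7, Be6, Bd5, Bc4, Bb3, Ba2, Kd2, Kc2, Kb2, Kb1.
White has 11 legal moves and is not in check → neither.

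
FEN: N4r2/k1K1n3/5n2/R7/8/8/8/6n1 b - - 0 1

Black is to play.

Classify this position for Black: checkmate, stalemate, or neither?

checkmate

Black to move; black king on a7.
In check: yes, from the white rook on a5.
King squares — a6: attacked by Ra5; b6: attacked by Kc7; b7: attacked by Kc7; a8: attacked by Ra5; b8: attacked by Kc7.
Legal moves for Black: none.
In check with no legal moves → checkmate.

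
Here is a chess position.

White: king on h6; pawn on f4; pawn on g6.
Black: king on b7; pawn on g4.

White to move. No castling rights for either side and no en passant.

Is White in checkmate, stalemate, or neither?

neither

White to move; white king on h6.
In check: no.
Legal moves for White: Kh7, Kg7, Kh5, Kg5, g7, f5.
White has 6 legal moves and is not in check → neither.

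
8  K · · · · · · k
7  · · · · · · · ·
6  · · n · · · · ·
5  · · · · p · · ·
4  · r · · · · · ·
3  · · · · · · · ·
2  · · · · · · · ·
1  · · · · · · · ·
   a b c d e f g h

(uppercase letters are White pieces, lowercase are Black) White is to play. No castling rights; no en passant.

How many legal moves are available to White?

0

White to move; king on a8.
In check: no.
Legal moves: none.
Count: 0.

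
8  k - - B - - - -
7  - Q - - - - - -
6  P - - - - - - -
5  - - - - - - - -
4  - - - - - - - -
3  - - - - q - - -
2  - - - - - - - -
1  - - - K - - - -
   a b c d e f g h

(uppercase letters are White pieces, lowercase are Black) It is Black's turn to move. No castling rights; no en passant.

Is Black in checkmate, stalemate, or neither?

Black to move; black king on a8.
In check: yes, from the white queen on b7.
King squares — a7: attacked by Qb7; b7: attacked by Pa6; b8: attacked by Qb7.
Legal moves for Black: none.
In check with no legal moves → checkmate.

checkmate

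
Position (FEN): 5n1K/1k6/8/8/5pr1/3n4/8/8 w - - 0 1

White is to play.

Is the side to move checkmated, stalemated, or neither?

stalemate

White to move; white king on h8.
In check: no.
King squares — g7: attacked by Rg4; h7: attacked by Nf8; g8: attacked by Rg4.
Legal moves for White: none.
Not in check and no legal moves → stalemate.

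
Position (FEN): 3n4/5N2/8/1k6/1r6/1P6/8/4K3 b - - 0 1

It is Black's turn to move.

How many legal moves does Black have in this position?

17

Black to move; king on b5.
In check: no.
Legal moves: Nxf7, Nb7, Ne6, Nc6, Kc6, Kb6, Ka6, Kc5, Ka5, Rh4, Rg4, Rf4, Re4+, Rd4, Rc4, Ra4, Rxb3.
Count: 17.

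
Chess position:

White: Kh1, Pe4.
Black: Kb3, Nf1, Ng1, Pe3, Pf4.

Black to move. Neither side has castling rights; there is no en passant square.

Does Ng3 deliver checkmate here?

After Ng3: white king on h1; in check: yes, from the black knight on g3.
White has 3 legal replies: Kh2, Kg2, Kxg1.
In check but a legal move exists → not checkmate.

no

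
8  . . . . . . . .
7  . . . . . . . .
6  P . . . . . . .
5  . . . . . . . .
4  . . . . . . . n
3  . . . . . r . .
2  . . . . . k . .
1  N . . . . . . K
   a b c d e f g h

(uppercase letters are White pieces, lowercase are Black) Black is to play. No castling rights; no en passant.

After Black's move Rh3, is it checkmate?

yes

After Rh3: white king on h1; in check: yes, from the black rook on h3.
King squares — g1: attacked by Kf2; g2: attacked by Kf2; h2: attacked by Rh3.
White has no legal moves → checkmate.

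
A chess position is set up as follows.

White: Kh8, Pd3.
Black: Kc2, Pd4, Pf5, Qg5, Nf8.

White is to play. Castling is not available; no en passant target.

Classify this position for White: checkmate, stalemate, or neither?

stalemate

White to move; white king on h8.
In check: no.
King squares — g7: attacked by Qg5; h7: attacked by Nf8; g8: attacked by Qg5.
Legal moves for White: none.
Not in check and no legal moves → stalemate.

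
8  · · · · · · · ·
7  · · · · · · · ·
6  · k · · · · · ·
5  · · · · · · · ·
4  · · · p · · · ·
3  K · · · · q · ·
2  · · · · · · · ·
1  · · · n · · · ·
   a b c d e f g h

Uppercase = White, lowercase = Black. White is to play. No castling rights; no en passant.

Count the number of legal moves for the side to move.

3

White to move; king on a3.
In check: yes, from the black queen on f3.
Legal moves: Kb4, Ka4, Ka2.
Count: 3.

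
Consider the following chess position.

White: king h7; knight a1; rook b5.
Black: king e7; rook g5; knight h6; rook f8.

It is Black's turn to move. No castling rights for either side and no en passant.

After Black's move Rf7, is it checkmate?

no

After Rf7: white king on h7; in check: yes, from the black rook on f7.
White has 2 legal replies: Kh8, Kxh6.
In check but a legal move exists → not checkmate.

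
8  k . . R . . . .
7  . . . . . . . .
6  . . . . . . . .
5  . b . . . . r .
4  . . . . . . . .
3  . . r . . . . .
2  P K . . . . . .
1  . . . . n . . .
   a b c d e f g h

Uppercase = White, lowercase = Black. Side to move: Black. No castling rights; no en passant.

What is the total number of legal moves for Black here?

Black to move; king on a8.
In check: yes, from the white rook on d8.
Legal moves: Kb7, Ka7, Rc8.
Count: 3.

3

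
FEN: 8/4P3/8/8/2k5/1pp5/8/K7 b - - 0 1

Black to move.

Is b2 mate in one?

no

After b2: white king on a1; in check: yes, from the black pawn on b2.
White has 2 legal replies: Ka2, Kb1.
In check but a legal move exists → not checkmate.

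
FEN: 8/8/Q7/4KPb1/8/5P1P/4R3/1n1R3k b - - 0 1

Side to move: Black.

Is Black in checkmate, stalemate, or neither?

checkmate

Black to move; black king on h1.
In check: yes, from the white rook on d1.
King squares — g1: attacked by Rd1; g2: attacked by Re2; h2: attacked by Re2.
Legal moves for Black: none.
In check with no legal moves → checkmate.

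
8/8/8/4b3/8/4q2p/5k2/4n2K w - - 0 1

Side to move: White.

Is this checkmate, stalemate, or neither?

White to move; white king on h1.
In check: no.
King squares — g1: attacked by Kf2; g2: attacked by Ne1; h2: attacked by Be5.
Legal moves for White: none.
Not in check and no legal moves → stalemate.

stalemate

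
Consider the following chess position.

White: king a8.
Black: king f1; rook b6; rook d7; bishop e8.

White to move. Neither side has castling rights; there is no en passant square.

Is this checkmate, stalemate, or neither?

White to move; white king on a8.
In check: no.
King squares — a7: attacked by Rd7; b7: attacked by Rb6; b8: attacked by Rb6.
Legal moves for White: none.
Not in check and no legal moves → stalemate.

stalemate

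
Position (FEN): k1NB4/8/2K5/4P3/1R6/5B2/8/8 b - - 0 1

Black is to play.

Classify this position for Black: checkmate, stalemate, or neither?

stalemate

Black to move; black king on a8.
In check: no.
King squares — a7: attacked by Nc8; b7: attacked by Rb4; b8: attacked by Rb4.
Legal moves for Black: none.
Not in check and no legal moves → stalemate.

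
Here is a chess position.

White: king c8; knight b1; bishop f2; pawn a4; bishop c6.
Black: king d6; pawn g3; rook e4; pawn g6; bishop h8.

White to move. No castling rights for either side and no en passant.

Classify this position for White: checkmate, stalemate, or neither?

neither

White to move; white king on c8.
In check: no.
Legal moves for White include: Kd8, Kb8, Kb7, Be8, Ba8, Bd7, Bb7, Bd5, Bb5, Bxe4, Ba7, Bb6, Bc5+, Bd4, Bxg3+, Be3, Bg1, Be1, ... (list truncated; more exist).
White has legal moves and is not in check → neither.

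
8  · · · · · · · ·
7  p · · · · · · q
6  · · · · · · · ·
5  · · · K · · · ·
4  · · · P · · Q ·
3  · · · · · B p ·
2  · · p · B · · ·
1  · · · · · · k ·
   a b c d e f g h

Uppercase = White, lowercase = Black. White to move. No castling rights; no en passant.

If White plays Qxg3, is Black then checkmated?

yes

After Qxg3: black king on g1; in check: yes, from the white queen on g3.
King squares — f1: attacked by Be2; h1: attacked by Bf3; f2: attacked by Qg3; g2: attacked by Bf3; h2: attacked by Qg3.
Black has no legal moves → checkmate.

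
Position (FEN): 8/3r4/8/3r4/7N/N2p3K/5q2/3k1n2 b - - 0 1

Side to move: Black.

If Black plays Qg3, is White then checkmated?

After Qg3: white king on h3; in check: yes, from the black queen on g3.
King squares — g2: attacked by Qg3; h2: attacked by Nf1; g3: attacked by Nf1; g4: attacked by Qg3; h4: own knight.
White has no legal moves → checkmate.

yes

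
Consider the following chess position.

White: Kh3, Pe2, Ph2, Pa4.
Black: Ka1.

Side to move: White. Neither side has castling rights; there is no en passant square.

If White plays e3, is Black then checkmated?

After e3: black king on a1; in check: no.
Black is not in check, so this cannot be checkmate.

no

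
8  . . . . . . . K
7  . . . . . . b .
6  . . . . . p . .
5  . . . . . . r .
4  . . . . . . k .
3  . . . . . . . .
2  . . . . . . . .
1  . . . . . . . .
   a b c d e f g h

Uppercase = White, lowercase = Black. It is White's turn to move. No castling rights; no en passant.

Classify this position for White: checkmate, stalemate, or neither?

neither

White to move; white king on h8.
In check: yes, from the black bishop on g7.
King squares — g7: attacked by Rg5; h7: available; g8: available.
Legal moves for White: Kg8, Kh7.
White is in check but has 2 legal moves → neither.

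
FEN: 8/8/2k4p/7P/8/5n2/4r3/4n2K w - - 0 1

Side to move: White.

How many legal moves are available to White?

0

White to move; king on h1.
In check: no.
Legal moves: none.
Count: 0.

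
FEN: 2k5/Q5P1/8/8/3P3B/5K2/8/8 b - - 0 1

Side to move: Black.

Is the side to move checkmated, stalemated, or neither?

Black to move; black king on c8.
In check: no.
King squares — b7: attacked by Qa7; c7: attacked by Qa7; d7: attacked by Qa7; b8: attacked by Qa7; d8: attacked by Bh4.
Legal moves for Black: none.
Not in check and no legal moves → stalemate.

stalemate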